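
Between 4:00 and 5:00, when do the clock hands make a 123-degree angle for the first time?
At t minutes past 4:00, the hour hand is at 30 x 4 + 0.5t degrees and the minute hand is at 6t degrees.
The smaller angle between them is 123 degrees when |30H - 5.5t| = 123 or |30H - 5.5t| = 237.
With H = 4, solve 30 x 4 - 5.5t = +/- target for each target:
  t = (30 x 4 - 123) / 5.5 = -0.55 (outside (0, 60))
  t = (30 x 4 + 123) / 5.5 = 44.18
  t = (30 x 4 - 237) / 5.5 = -21.27 (outside (0, 60))
  t = (30 x 4 + 237) / 5.5 = 64.91 (outside (0, 60))
Valid solutions in (0, 60): {44.18} minutes.
The first occurrence is t = 44.18 minutes.
The hands form a 123-degree angle at 44.18 minutes past 4:00.

Final answer: 44.18 minutes past 4:00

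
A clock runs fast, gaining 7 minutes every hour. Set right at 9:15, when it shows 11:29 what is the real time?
For every 60 true minutes, the faulty clock advances 67 minutes, so 1 faulty-clock minute corresponds to 60/67 true minutes.
From 9:15 to 11:29 on the faulty dial is 134 minutes.
True elapsed: 134 x 60/67 = 120 minutes = 2 hours.
True time: 9:15 + 2 hours = 11:15.

Final answer: 11:15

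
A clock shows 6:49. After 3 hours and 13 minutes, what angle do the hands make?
First find the time 3 hours and 13 minutes after 6:49.
Total minutes: 6 x 60 + 49 + 3 x 60 + 13 = 602.
602 mod 720 = 602 minutes = 10:02.
Now compute the angle at 10:02:
Hour hand: 10 x 30 + 2 x 0.5 = 301 degrees
Minute hand: 2 x 6 = 12 degrees
Difference: |301 - 12| = 289 degrees
Smaller angle: 360 - 289 = 71 degrees

Final answer: 71 degrees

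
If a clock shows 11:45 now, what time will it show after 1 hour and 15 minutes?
Starting time: 11:45
Adding 15 minutes to 45 minutes: 45 + 15 = 60 minutes = 1 hour
Adding 1 hour: 11 + 1 + 1 (carry) = 13 - 12 = 1
Final time: 1:00

Final answer: 1:00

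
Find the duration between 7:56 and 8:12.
From 7:56 to 8:12:
(8 x 60 + 12) - (7 x 60 + 56) = 492 - 476 = 16 minutes
= 16 minutes

Final answer: 16 minutes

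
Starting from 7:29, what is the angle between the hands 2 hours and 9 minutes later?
First find the time 2 hours and 9 minutes after 7:29.
Total minutes: 7 x 60 + 29 + 2 x 60 + 9 = 578.
578 mod 720 = 578 minutes = 9:38.
Now compute the angle at 9:38:
Hour hand: 9 x 30 + 38 x 0.5 = 289 degrees
Minute hand: 38 x 6 = 228 degrees
Difference: |289 - 228| = 61 degrees
The angle is 61 degrees

Final answer: 61 degrees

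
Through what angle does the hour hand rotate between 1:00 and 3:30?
The hour hand moves 0.5 degrees per minute.
Time elapsed: 3:30 - 1:00 = 150 minutes
Angular displacement: 150 x 0.5 = 75 degrees

Final answer: 75 degrees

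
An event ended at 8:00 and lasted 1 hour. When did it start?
Starting time: 8:00 = 480 total minutes past 12:00
Subtracting: 1 hour = 60 minutes
480 - 60 = 420 minutes
= 7 hours past 12:00 = 7:00

Final answer: 7:00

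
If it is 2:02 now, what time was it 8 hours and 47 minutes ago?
Starting time: 2:02 = 122 total minutes past 12:00
Subtracting: 8 hours and 47 minutes = 527 minutes
122 - 527 = -405 (negative, add 12 hours = 720) = 315 minutes
= 5 hours and 15 minutes past 12:00 = 5:15

Final answer: 5:15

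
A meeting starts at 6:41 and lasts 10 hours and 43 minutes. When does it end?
Starting time: 6:41
Adding 43 minutes to 41 minutes: 41 + 43 = 84 minutes = 1 hour and 24 minutes
Adding 10 hours: 6 + 10 + 1 (carry) = 17 - 12 = 5
Final time: 5:24

Final answer: 5:24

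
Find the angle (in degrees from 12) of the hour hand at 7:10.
The hour hand moves 30 degrees per hour and 0.5 degrees per minute.
At 7:10: (7) x 30 + 10 x 0.5 = 210 + 5 = 215 degrees

Final answer: 215 degrees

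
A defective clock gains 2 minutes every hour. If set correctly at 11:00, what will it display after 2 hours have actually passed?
For every 60 true minutes, the faulty clock advances 60 + 2 = 62 minutes.
True elapsed: 2 hours = 120 minutes.
Faulty clock advances: 120 x 62/60 = 124 minutes (drift: 4 minutes ahead).
Shown time: 11:00 + 124 minutes = 1:04.

Final answer: 1:04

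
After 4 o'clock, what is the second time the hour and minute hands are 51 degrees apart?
At t minutes past 4:00, the hour hand is at 30 x 4 + 0.5t degrees and the minute hand is at 6t degrees.
The smaller angle between them is 51 degrees when |30H - 5.5t| = 51 or |30H - 5.5t| = 309.
With H = 4, solve 30 x 4 - 5.5t = +/- target for each target:
  t = (30 x 4 - 51) / 5.5 = 12.55
  t = (30 x 4 + 51) / 5.5 = 31.09
  t = (30 x 4 - 309) / 5.5 = -34.36 (outside (0, 60))
  t = (30 x 4 + 309) / 5.5 = 78 (outside (0, 60))
Valid solutions in (0, 60): {12.55, 31.09} minutes.
The second occurrence is t = 31.09 minutes.
The hands form a 51-degree angle at 31.09 minutes past 4:00.

Final answer: 31.09 minutes past 4:00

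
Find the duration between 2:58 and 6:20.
From 2:58 to 6:20:
(6 x 60 + 20) - (2 x 60 + 58) = 380 - 178 = 202 minutes
= 3 hours and 22 minutes

Final answer: 3 hours and 22 minutes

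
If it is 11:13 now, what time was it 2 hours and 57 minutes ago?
Starting time: 11:13 = 673 total minutes past 12:00
Subtracting: 2 hours and 57 minutes = 177 minutes
673 - 177 = 496 minutes
= 8 hours and 16 minutes past 12:00 = 8:16

Final answer: 8:16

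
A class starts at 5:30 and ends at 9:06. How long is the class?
From 5:30 to 9:06:
(9 x 60 + 6) - (5 x 60 + 30) = 546 - 330 = 216 minutes
= 3 hours and 36 minutes

Final answer: 3 hours and 36 minutes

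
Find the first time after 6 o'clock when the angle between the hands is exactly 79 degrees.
At t minutes past 6:00, the hour hand is at 30 x 6 + 0.5t degrees and the minute hand is at 6t degrees.
The smaller angle between them is 79 degrees when |30H - 5.5t| = 79 or |30H - 5.5t| = 281.
With H = 6, solve 30 x 6 - 5.5t = +/- target for each target:
  t = (30 x 6 - 79) / 5.5 = 18.36
  t = (30 x 6 + 79) / 5.5 = 47.09
  t = (30 x 6 - 281) / 5.5 = -18.36 (outside (0, 60))
  t = (30 x 6 + 281) / 5.5 = 83.82 (outside (0, 60))
Valid solutions in (0, 60): {18.36, 47.09} minutes.
The first occurrence is t = 18.36 minutes.
The hands form a 79-degree angle at 18.36 minutes past 6:00.

Final answer: 18.36 minutes past 6:00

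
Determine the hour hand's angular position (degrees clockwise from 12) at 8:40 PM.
The hour hand moves 30 degrees per hour and 0.5 degrees per minute.
At 8:40: (8) x 30 + 40 x 0.5 = 240 + 20 = 260 degrees

Final answer: 260 degrees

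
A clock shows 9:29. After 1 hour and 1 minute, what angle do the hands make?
First find the time 1 hour and 1 minute after 9:29.
Total minutes: 9 x 60 + 29 + 1 x 60 + 1 = 630.
630 mod 720 = 630 minutes = 10:30.
Now compute the angle at 10:30:
Hour hand: 10 x 30 + 30 x 0.5 = 315 degrees
Minute hand: 30 x 6 = 180 degrees
Difference: |315 - 180| = 135 degrees
The angle is 135 degrees

Final answer: 135 degrees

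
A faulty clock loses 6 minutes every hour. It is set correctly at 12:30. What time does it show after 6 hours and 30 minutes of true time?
For every 60 true minutes, the faulty clock advances 60 - 6 = 54 minutes.
True elapsed: 6 hours and 30 minutes = 390 minutes.
Faulty clock advances: 390 x 54/60 = 351 minutes (drift: 39 minutes behind).
Shown time: 12:30 + 351 minutes = 6:21.

Final answer: 6:21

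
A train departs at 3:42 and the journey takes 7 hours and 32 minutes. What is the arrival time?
Starting time: 3:42
Adding 32 minutes to 42 minutes: 42 + 32 = 74 minutes = 1 hour and 14 minutes
Adding 7 hours: 3 + 7 + 1 (carry) = 11
Final time: 11:14

Final answer: 11:14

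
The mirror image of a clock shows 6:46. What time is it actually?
Reflection across the vertical (12-6) axis maps a hand at angle A degrees to (360 - A) degrees, which sends a reading of T minutes past 12:00 to (720 - T) minutes past 12:00.
Mirror reads 6:46 = 406 minutes past 12:00.
Actual time: (720 - 406) mod 720 = 314 minutes = 5:14.

Final answer: 5:14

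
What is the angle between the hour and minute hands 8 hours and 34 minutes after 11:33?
First find the time 8 hours and 34 minutes after 11:33.
Total minutes: 11 x 60 + 33 + 8 x 60 + 34 = 1207.
1207 mod 720 = 487 minutes = 8:07.
Now compute the angle at 8:07:
Hour hand: 8 x 30 + 7 x 0.5 = 243.5 degrees
Minute hand: 7 x 6 = 42 degrees
Difference: |243.5 - 42| = 201.5 degrees
Smaller angle: 360 - 201.5 = 158.5 degrees

Final answer: 158.5 degrees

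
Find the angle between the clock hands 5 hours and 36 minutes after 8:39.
First find the time 5 hours and 36 minutes after 8:39.
Total minutes: 8 x 60 + 39 + 5 x 60 + 36 = 855.
855 mod 720 = 135 minutes = 2:15.
Now compute the angle at 2:15:
Hour hand: 2 x 30 + 15 x 0.5 = 67.5 degrees
Minute hand: 15 x 6 = 90 degrees
Difference: |67.5 - 90| = 22.5 degrees
The angle is 22.5 degrees

Final answer: 22.5 degrees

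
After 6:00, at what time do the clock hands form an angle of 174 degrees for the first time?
At t minutes past 6:00, the hour hand is at 30 x 6 + 0.5t degrees and the minute hand is at 6t degrees.
The smaller angle between them is 174 degrees when |30H - 5.5t| = 174 or |30H - 5.5t| = 186.
With H = 6, solve 30 x 6 - 5.5t = +/- target for each target:
  t = (30 x 6 - 174) / 5.5 = 1.09
  t = (30 x 6 + 174) / 5.5 = 64.36 (outside (0, 60))
  t = (30 x 6 - 186) / 5.5 = -1.09 (outside (0, 60))
  t = (30 x 6 + 186) / 5.5 = 66.55 (outside (0, 60))
Valid solutions in (0, 60): {1.09} minutes.
The first occurrence is t = 1.09 minutes.
The hands form a 174-degree angle at 1.09 minutes past 6:00.

Final answer: 1.09 minutes past 6:00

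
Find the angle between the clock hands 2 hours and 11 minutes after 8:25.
First find the time 2 hours and 11 minutes after 8:25.
Total minutes: 8 x 60 + 25 + 2 x 60 + 11 = 636.
636 mod 720 = 636 minutes = 10:36.
Now compute the angle at 10:36:
Hour hand: 10 x 30 + 36 x 0.5 = 318 degrees
Minute hand: 36 x 6 = 216 degrees
Difference: |318 - 216| = 102 degrees
The angle is 102 degrees

Final answer: 102 degrees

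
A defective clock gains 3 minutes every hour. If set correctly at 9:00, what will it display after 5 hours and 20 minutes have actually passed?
For every 60 true minutes, the faulty clock advances 60 + 3 = 63 minutes.
True elapsed: 5 hours and 20 minutes = 320 minutes.
Faulty clock advances: 320 x 63/60 = 336 minutes (drift: 16 minutes ahead).
Shown time: 9:00 + 336 minutes = 2:36.

Final answer: 2:36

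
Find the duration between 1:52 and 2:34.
From 1:52 to 2:34:
(2 x 60 + 34) - (1 x 60 + 52) = 154 - 112 = 42 minutes
= 42 minutes

Final answer: 42 minutes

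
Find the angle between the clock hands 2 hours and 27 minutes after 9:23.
First find the time 2 hours and 27 minutes after 9:23.
Total minutes: 9 x 60 + 23 + 2 x 60 + 27 = 710.
710 mod 720 = 710 minutes = 11:50.
Now compute the angle at 11:50:
Hour hand: 11 x 30 + 50 x 0.5 = 355 degrees
Minute hand: 50 x 6 = 300 degrees
Difference: |355 - 300| = 55 degrees
The angle is 55 degrees

Final answer: 55 degrees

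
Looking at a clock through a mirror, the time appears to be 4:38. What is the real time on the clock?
Reflection across the vertical (12-6) axis maps a hand at angle A degrees to (360 - A) degrees, which sends a reading of T minutes past 12:00 to (720 - T) minutes past 12:00.
Mirror reads 4:38 = 278 minutes past 12:00.
Actual time: (720 - 278) mod 720 = 442 minutes = 7:22.

Final answer: 7:22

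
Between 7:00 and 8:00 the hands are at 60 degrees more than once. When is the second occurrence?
At t minutes past 7:00, the hour hand is at 30 x 7 + 0.5t degrees and the minute hand is at 6t degrees.
The smaller angle between them is 60 degrees when |30H - 5.5t| = 60 or |30H - 5.5t| = 300.
With H = 7, solve 30 x 7 - 5.5t = +/- target for each target:
  t = (30 x 7 - 60) / 5.5 = 27.27
  t = (30 x 7 + 60) / 5.5 = 49.09
  t = (30 x 7 - 300) / 5.5 = -16.36 (outside (0, 60))
  t = (30 x 7 + 300) / 5.5 = 92.73 (outside (0, 60))
Valid solutions in (0, 60): {27.27, 49.09} minutes.
The second occurrence is t = 49.09 minutes.
The hands form a 60-degree angle at 49.09 minutes past 7:00.

Final answer: 49.09 minutes past 7:00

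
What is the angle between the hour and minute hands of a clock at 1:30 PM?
Hour hand position: 1 x 30 + 30 x 0.5 = 45 degrees
Minute hand position: 30 x 6 = 180 degrees
Difference: |45 - 180| = 135 degrees
The angle between the hands is 135 degrees

Final answer: 135 degrees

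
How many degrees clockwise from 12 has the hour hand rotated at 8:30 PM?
The hour hand moves 30 degrees per hour and 0.5 degrees per minute.
At 8:30: (8) x 30 + 30 x 0.5 = 240 + 15 = 255 degrees

Final answer: 255 degrees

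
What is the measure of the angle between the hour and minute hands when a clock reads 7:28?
Hour hand position: 7 x 30 + 28 x 0.5 = 224 degrees
Minute hand position: 28 x 6 = 168 degrees
Difference: |224 - 168| = 56 degrees
The angle between the hands is 56 degrees

Final answer: 56 degrees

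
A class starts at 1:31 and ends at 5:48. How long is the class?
From 1:31 to 5:48:
(5 x 60 + 48) - (1 x 60 + 31) = 348 - 91 = 257 minutes
= 4 hours and 17 minutes

Final answer: 4 hours and 17 minutes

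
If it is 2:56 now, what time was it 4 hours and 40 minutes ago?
Starting time: 2:56 = 176 total minutes past 12:00
Subtracting: 4 hours and 40 minutes = 280 minutes
176 - 280 = -104 (negative, add 12 hours = 720) = 616 minutes
= 10 hours and 16 minutes past 12:00 = 10:16

Final answer: 10:16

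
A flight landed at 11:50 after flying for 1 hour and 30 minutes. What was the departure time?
Starting time: 11:50 = 710 total minutes past 12:00
Subtracting: 1 hour and 30 minutes = 90 minutes
710 - 90 = 620 minutes
= 10 hours and 20 minutes past 12:00 = 10:20

Final answer: 10:20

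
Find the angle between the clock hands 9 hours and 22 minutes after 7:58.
First find the time 9 hours and 22 minutes after 7:58.
Total minutes: 7 x 60 + 58 + 9 x 60 + 22 = 1040.
1040 mod 720 = 320 minutes = 5:20.
Now compute the angle at 5:20:
Hour hand: 5 x 30 + 20 x 0.5 = 160 degrees
Minute hand: 20 x 6 = 120 degrees
Difference: |160 - 120| = 40 degrees
The angle is 40 degrees

Final answer: 40 degrees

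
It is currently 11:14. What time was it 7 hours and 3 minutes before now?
Starting time: 11:14 = 674 total minutes past 12:00
Subtracting: 7 hours and 3 minutes = 423 minutes
674 - 423 = 251 minutes
= 4 hours and 11 minutes past 12:00 = 4:11

Final answer: 4:11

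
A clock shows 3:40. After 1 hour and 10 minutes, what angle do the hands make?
First find the time 1 hour and 10 minutes after 3:40.
Total minutes: 3 x 60 + 40 + 1 x 60 + 10 = 290.
290 mod 720 = 290 minutes = 4:50.
Now compute the angle at 4:50:
Hour hand: 4 x 30 + 50 x 0.5 = 145 degrees
Minute hand: 50 x 6 = 300 degrees
Difference: |145 - 300| = 155 degrees
The angle is 155 degrees

Final answer: 155 degrees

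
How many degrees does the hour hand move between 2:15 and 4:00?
The hour hand moves 0.5 degrees per minute.
Time elapsed: 4:00 - 2:15 = 105 minutes
Angular displacement: 105 x 0.5 = 52.5 degrees

Final answer: 52.5 degrees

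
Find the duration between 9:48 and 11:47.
From 9:48 to 11:47:
(11 x 60 + 47) - (9 x 60 + 48) = 707 - 588 = 119 minutes
= 1 hour and 59 minutes

Final answer: 1 hour and 59 minutes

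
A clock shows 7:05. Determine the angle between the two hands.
Hour hand position: 7 x 30 + 5 x 0.5 = 212.5 degrees
Minute hand position: 5 x 6 = 30 degrees
Difference: |212.5 - 30| = 182.5 degrees
Since 182.5 > 180, the smaller angle is 360 - 182.5 = 177.5 degrees

Final answer: 177.5 degrees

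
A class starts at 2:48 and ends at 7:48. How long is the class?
From 2:48 to 7:48:
(7 x 60 + 48) - (2 x 60 + 48) = 468 - 168 = 300 minutes
= 5 hours

Final answer: 5 hours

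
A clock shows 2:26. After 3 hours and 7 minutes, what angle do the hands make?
First find the time 3 hours and 7 minutes after 2:26.
Total minutes: 2 x 60 + 26 + 3 x 60 + 7 = 333.
333 mod 720 = 333 minutes = 5:33.
Now compute the angle at 5:33:
Hour hand: 5 x 30 + 33 x 0.5 = 166.5 degrees
Minute hand: 33 x 6 = 198 degrees
Difference: |166.5 - 198| = 31.5 degrees
The angle is 31.5 degrees

Final answer: 31.5 degrees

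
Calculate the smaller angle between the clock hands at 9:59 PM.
Hour hand position: 9 x 30 + 59 x 0.5 = 299.5 degrees
Minute hand position: 59 x 6 = 354 degrees
Difference: |299.5 - 354| = 54.5 degrees
The angle between the hands is 54.5 degrees

Final answer: 54.5 degrees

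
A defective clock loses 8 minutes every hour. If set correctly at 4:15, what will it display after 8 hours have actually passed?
For every 60 true minutes, the faulty clock advances 60 - 8 = 52 minutes.
True elapsed: 8 hours = 480 minutes.
Faulty clock advances: 480 x 52/60 = 416 minutes (drift: 64 minutes behind).
Shown time: 4:15 + 416 minutes = 11:11.

Final answer: 11:11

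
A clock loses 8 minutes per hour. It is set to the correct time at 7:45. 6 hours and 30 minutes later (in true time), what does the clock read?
For every 60 true minutes, the faulty clock advances 60 - 8 = 52 minutes.
True elapsed: 6 hours and 30 minutes = 390 minutes.
Faulty clock advances: 390 x 52/60 = 338 minutes (drift: 52 minutes behind).
Shown time: 7:45 + 338 minutes = 1:23.

Final answer: 1:23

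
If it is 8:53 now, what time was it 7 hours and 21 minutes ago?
Starting time: 8:53 = 533 total minutes past 12:00
Subtracting: 7 hours and 21 minutes = 441 minutes
533 - 441 = 92 minutes
= 1 hour and 32 minutes past 12:00 = 1:32

Final answer: 1:32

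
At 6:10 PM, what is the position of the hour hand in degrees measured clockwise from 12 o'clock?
The hour hand moves 30 degrees per hour and 0.5 degrees per minute.
At 6:10: (6) x 30 + 10 x 0.5 = 180 + 5 = 185 degrees

Final answer: 185 degrees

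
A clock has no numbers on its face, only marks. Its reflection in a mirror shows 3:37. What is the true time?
Reflection across the vertical (12-6) axis maps a hand at angle A degrees to (360 - A) degrees, which sends a reading of T minutes past 12:00 to (720 - T) minutes past 12:00.
Mirror reads 3:37 = 217 minutes past 12:00.
Actual time: (720 - 217) mod 720 = 503 minutes = 8:23.

Final answer: 8:23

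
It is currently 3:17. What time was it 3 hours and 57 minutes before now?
Starting time: 3:17 = 197 total minutes past 12:00
Subtracting: 3 hours and 57 minutes = 237 minutes
197 - 237 = -40 (negative, add 12 hours = 720) = 680 minutes
= 11 hours and 20 minutes past 12:00 = 11:20

Final answer: 11:20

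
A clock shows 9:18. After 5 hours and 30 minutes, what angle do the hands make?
First find the time 5 hours and 30 minutes after 9:18.
Total minutes: 9 x 60 + 18 + 5 x 60 + 30 = 888.
888 mod 720 = 168 minutes = 2:48.
Now compute the angle at 2:48:
Hour hand: 2 x 30 + 48 x 0.5 = 84 degrees
Minute hand: 48 x 6 = 288 degrees
Difference: |84 - 288| = 204 degrees
Smaller angle: 360 - 204 = 156 degrees

Final answer: 156 degrees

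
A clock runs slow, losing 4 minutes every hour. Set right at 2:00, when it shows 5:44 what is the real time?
For every 60 true minutes, the faulty clock advances 56 minutes, so 1 faulty-clock minute corresponds to 60/56 true minutes.
From 2:00 to 5:44 on the faulty dial is 224 minutes.
True elapsed: 224 x 60/56 = 240 minutes = 4 hours.
True time: 2:00 + 4 hours = 6:00.

Final answer: 6:00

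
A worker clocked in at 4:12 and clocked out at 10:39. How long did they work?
From 4:12 to 10:39:
(10 x 60 + 39) - (4 x 60 + 12) = 639 - 252 = 387 minutes
= 6 hours and 27 minutes

Final answer: 6 hours and 27 minutes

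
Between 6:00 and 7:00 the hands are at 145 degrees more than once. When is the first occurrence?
At t minutes past 6:00, the hour hand is at 30 x 6 + 0.5t degrees and the minute hand is at 6t degrees.
The smaller angle between them is 145 degrees when |30H - 5.5t| = 145 or |30H - 5.5t| = 215.
With H = 6, solve 30 x 6 - 5.5t = +/- target for each target:
  t = (30 x 6 - 145) / 5.5 = 6.36
  t = (30 x 6 + 145) / 5.5 = 59.09
  t = (30 x 6 - 215) / 5.5 = -6.36 (outside (0, 60))
  t = (30 x 6 + 215) / 5.5 = 71.82 (outside (0, 60))
Valid solutions in (0, 60): {6.36, 59.09} minutes.
The first occurrence is t = 6.36 minutes.
The hands form a 145-degree angle at 6.36 minutes past 6:00.

Final answer: 6.36 minutes past 6:00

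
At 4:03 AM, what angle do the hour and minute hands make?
Hour hand position: 4 x 30 + 3 x 0.5 = 121.5 degrees
Minute hand position: 3 x 6 = 18 degrees
Difference: |121.5 - 18| = 103.5 degrees
The angle between the hands is 103.5 degrees

Final answer: 103.5 degrees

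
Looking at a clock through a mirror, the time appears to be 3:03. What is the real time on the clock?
Reflection across the vertical (12-6) axis maps a hand at angle A degrees to (360 - A) degrees, which sends a reading of T minutes past 12:00 to (720 - T) minutes past 12:00.
Mirror reads 3:03 = 183 minutes past 12:00.
Actual time: (720 - 183) mod 720 = 537 minutes = 8:57.

Final answer: 8:57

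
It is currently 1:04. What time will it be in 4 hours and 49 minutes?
Starting time: 1:04
Adding 49 minutes to 4 minutes: 4 + 49 = 53 minutes
Adding 4 hours: 1 + 4 = 5
Final time: 5:53

Final answer: 5:53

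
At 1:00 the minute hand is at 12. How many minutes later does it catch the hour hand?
The minute hand gains 5.5 degrees per minute on the hour hand.
At 1:00, the hour hand is at 30 degrees and the minute hand is at 0 degrees.
The gap is 30 degrees. Time to close: 30/5.5 = 60 x 1/11 = 5.45 minutes.
The hands overlap at 5.45 minutes past 1:00.

Final answer: 5.45 minutes past 1:00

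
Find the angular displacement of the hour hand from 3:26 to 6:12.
The hour hand moves 0.5 degrees per minute.
Time elapsed: 6:12 - 3:26 = 166 minutes
Angular displacement: 166 x 0.5 = 83 degrees

Final answer: 83 degrees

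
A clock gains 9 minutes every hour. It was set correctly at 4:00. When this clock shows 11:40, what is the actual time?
For every 60 true minutes, the faulty clock advances 69 minutes, so 1 faulty-clock minute corresponds to 60/69 true minutes.
From 4:00 to 11:40 on the faulty dial is 460 minutes.
True elapsed: 460 x 60/69 = 400 minutes = 6 hours and 40 minutes.
True time: 4:00 + 6 hours and 40 minutes = 10:40.

Final answer: 10:40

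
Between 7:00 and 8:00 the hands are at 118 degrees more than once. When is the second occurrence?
At t minutes past 7:00, the hour hand is at 30 x 7 + 0.5t degrees and the minute hand is at 6t degrees.
The smaller angle between them is 118 degrees when |30H - 5.5t| = 118 or |30H - 5.5t| = 242.
With H = 7, solve 30 x 7 - 5.5t = +/- target for each target:
  t = (30 x 7 - 118) / 5.5 = 16.73
  t = (30 x 7 + 118) / 5.5 = 59.64
  t = (30 x 7 - 242) / 5.5 = -5.82 (outside (0, 60))
  t = (30 x 7 + 242) / 5.5 = 82.18 (outside (0, 60))
Valid solutions in (0, 60): {16.73, 59.64} minutes.
The second occurrence is t = 59.64 minutes.
The hands form a 118-degree angle at 59.64 minutes past 7:00.

Final answer: 59.64 minutes past 7:00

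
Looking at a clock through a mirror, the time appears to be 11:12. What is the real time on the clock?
Reflection across the vertical (12-6) axis maps a hand at angle A degrees to (360 - A) degrees, which sends a reading of T minutes past 12:00 to (720 - T) minutes past 12:00.
Mirror reads 11:12 = 672 minutes past 12:00.
Actual time: (720 - 672) mod 720 = 48 minutes = 12:48.

Final answer: 12:48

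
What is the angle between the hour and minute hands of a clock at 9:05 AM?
Hour hand position: 9 x 30 + 5 x 0.5 = 272.5 degrees
Minute hand position: 5 x 6 = 30 degrees
Difference: |272.5 - 30| = 242.5 degrees
Since 242.5 > 180, the smaller angle is 360 - 242.5 = 117.5 degrees

Final answer: 117.5 degrees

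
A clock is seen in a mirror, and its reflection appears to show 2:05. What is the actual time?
Reflection across the vertical (12-6) axis maps a hand at angle A degrees to (360 - A) degrees, which sends a reading of T minutes past 12:00 to (720 - T) minutes past 12:00.
Mirror reads 2:05 = 125 minutes past 12:00.
Actual time: (720 - 125) mod 720 = 595 minutes = 9:55.

Final answer: 9:55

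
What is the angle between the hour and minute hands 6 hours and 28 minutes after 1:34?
First find the time 6 hours and 28 minutes after 1:34.
Total minutes: 1 x 60 + 34 + 6 x 60 + 28 = 482.
482 mod 720 = 482 minutes = 8:02.
Now compute the angle at 8:02:
Hour hand: 8 x 30 + 2 x 0.5 = 241 degrees
Minute hand: 2 x 6 = 12 degrees
Difference: |241 - 12| = 229 degrees
Smaller angle: 360 - 229 = 131 degrees

Final answer: 131 degrees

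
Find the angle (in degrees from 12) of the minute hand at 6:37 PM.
The minute hand moves 6 degrees per minute.
At 6:37: 37 x 6 = 222 degrees

Final answer: 222 degrees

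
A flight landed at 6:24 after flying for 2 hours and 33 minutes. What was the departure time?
Starting time: 6:24 = 384 total minutes past 12:00
Subtracting: 2 hours and 33 minutes = 153 minutes
384 - 153 = 231 minutes
= 3 hours and 51 minutes past 12:00 = 3:51

Final answer: 3:51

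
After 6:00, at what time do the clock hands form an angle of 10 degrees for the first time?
At t minutes past 6:00, the hour hand is at 30 x 6 + 0.5t degrees and the minute hand is at 6t degrees.
The smaller angle between them is 10 degrees when |30H - 5.5t| = 10 or |30H - 5.5t| = 350.
With H = 6, solve 30 x 6 - 5.5t = +/- target for each target:
  t = (30 x 6 - 10) / 5.5 = 30.91
  t = (30 x 6 + 10) / 5.5 = 34.55
  t = (30 x 6 - 350) / 5.5 = -30.91 (outside (0, 60))
  t = (30 x 6 + 350) / 5.5 = 96.36 (outside (0, 60))
Valid solutions in (0, 60): {30.91, 34.55} minutes.
The first occurrence is t = 30.91 minutes.
The hands form a 10-degree angle at 30.91 minutes past 6:00.

Final answer: 30.91 minutes past 6:00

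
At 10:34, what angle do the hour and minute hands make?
Hour hand position: 10 x 30 + 34 x 0.5 = 317 degrees
Minute hand position: 34 x 6 = 204 degrees
Difference: |317 - 204| = 113 degrees
The angle between the hands is 113 degrees

Final answer: 113 degrees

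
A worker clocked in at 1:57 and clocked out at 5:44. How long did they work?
From 1:57 to 5:44:
(5 x 60 + 44) - (1 x 60 + 57) = 344 - 117 = 227 minutes
= 3 hours and 47 minutes

Final answer: 3 hours and 47 minutes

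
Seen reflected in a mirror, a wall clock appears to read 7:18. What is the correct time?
Reflection across the vertical (12-6) axis maps a hand at angle A degrees to (360 - A) degrees, which sends a reading of T minutes past 12:00 to (720 - T) minutes past 12:00.
Mirror reads 7:18 = 438 minutes past 12:00.
Actual time: (720 - 438) mod 720 = 282 minutes = 4:42.

Final answer: 4:42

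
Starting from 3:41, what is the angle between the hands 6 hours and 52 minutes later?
First find the time 6 hours and 52 minutes after 3:41.
Total minutes: 3 x 60 + 41 + 6 x 60 + 52 = 633.
633 mod 720 = 633 minutes = 10:33.
Now compute the angle at 10:33:
Hour hand: 10 x 30 + 33 x 0.5 = 316.5 degrees
Minute hand: 33 x 6 = 198 degrees
Difference: |316.5 - 198| = 118.5 degrees
The angle is 118.5 degrees

Final answer: 118.5 degrees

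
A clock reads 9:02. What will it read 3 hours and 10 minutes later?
Starting time: 9:02
Adding 10 minutes to 2 minutes: 2 + 10 = 12 minutes
Adding 3 hours: 9 + 3 = 12
Final time: 12:12

Final answer: 12:12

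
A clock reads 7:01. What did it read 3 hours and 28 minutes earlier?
Starting time: 7:01 = 421 total minutes past 12:00
Subtracting: 3 hours and 28 minutes = 208 minutes
421 - 208 = 213 minutes
= 3 hours and 33 minutes past 12:00 = 3:33

Final answer: 3:33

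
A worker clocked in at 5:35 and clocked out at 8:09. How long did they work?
From 5:35 to 8:09:
(8 x 60 + 9) - (5 x 60 + 35) = 489 - 335 = 154 minutes
= 2 hours and 34 minutes

Final answer: 2 hours and 34 minutes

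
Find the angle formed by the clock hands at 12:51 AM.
Hour hand position: 0 x 30 + 51 x 0.5 = 25.5 degrees
Minute hand position: 51 x 6 = 306 degrees
Difference: |25.5 - 306| = 280.5 degrees
Since 280.5 > 180, the smaller angle is 360 - 280.5 = 79.5 degrees

Final answer: 79.5 degrees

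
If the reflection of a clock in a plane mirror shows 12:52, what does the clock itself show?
Reflection across the vertical (12-6) axis maps a hand at angle A degrees to (360 - A) degrees, which sends a reading of T minutes past 12:00 to (720 - T) minutes past 12:00.
Mirror reads 12:52 = 52 minutes past 12:00.
Actual time: (720 - 52) mod 720 = 668 minutes = 11:08.

Final answer: 11:08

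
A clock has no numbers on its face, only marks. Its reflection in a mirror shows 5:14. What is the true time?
Reflection across the vertical (12-6) axis maps a hand at angle A degrees to (360 - A) degrees, which sends a reading of T minutes past 12:00 to (720 - T) minutes past 12:00.
Mirror reads 5:14 = 314 minutes past 12:00.
Actual time: (720 - 314) mod 720 = 406 minutes = 6:46.

Final answer: 6:46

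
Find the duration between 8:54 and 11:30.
From 8:54 to 11:30:
(11 x 60 + 30) - (8 x 60 + 54) = 690 - 534 = 156 minutes
= 2 hours and 36 minutes

Final answer: 2 hours and 36 minutes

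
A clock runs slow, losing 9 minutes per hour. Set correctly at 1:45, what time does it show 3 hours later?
For every 60 true minutes, the faulty clock advances 60 - 9 = 51 minutes.
True elapsed: 3 hours = 180 minutes.
Faulty clock advances: 180 x 51/60 = 153 minutes (drift: 27 minutes behind).
Shown time: 1:45 + 153 minutes = 4:18.

Final answer: 4:18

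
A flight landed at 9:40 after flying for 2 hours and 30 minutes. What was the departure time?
Starting time: 9:40 = 580 total minutes past 12:00
Subtracting: 2 hours and 30 minutes = 150 minutes
580 - 150 = 430 minutes
= 7 hours and 10 minutes past 12:00 = 7:10

Final answer: 7:10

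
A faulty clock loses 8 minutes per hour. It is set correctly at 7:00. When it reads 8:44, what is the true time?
For every 60 true minutes, the faulty clock advances 52 minutes, so 1 faulty-clock minute corresponds to 60/52 true minutes.
From 7:00 to 8:44 on the faulty dial is 104 minutes.
True elapsed: 104 x 60/52 = 120 minutes = 2 hours.
True time: 7:00 + 2 hours = 9:00.

Final answer: 9:00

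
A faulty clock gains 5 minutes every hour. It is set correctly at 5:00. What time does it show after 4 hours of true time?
For every 60 true minutes, the faulty clock advances 60 + 5 = 65 minutes.
True elapsed: 4 hours = 240 minutes.
Faulty clock advances: 240 x 65/60 = 260 minutes (drift: 20 minutes ahead).
Shown time: 5:00 + 260 minutes = 9:20.

Final answer: 9:20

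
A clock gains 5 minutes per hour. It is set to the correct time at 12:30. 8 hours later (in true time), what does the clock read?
For every 60 true minutes, the faulty clock advances 60 + 5 = 65 minutes.
True elapsed: 8 hours = 480 minutes.
Faulty clock advances: 480 x 65/60 = 520 minutes (drift: 40 minutes ahead).
Shown time: 12:30 + 520 minutes = 9:10.

Final answer: 9:10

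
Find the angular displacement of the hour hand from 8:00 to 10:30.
The hour hand moves 0.5 degrees per minute.
Time elapsed: 10:30 - 8:00 = 150 minutes
Angular displacement: 150 x 0.5 = 75 degrees

Final answer: 75 degrees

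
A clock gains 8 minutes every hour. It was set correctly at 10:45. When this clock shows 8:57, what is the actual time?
For every 60 true minutes, the faulty clock advances 68 minutes, so 1 faulty-clock minute corresponds to 60/68 true minutes.
From 10:45 to 8:57 on the faulty dial is 612 minutes.
True elapsed: 612 x 60/68 = 540 minutes = 9 hours.
True time: 10:45 + 9 hours = 7:45.

Final answer: 7:45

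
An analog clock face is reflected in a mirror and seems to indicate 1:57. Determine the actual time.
Reflection across the vertical (12-6) axis maps a hand at angle A degrees to (360 - A) degrees, which sends a reading of T minutes past 12:00 to (720 - T) minutes past 12:00.
Mirror reads 1:57 = 117 minutes past 12:00.
Actual time: (720 - 117) mod 720 = 603 minutes = 10:03.

Final answer: 10:03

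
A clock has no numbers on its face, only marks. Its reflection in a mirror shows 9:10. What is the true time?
Reflection across the vertical (12-6) axis maps a hand at angle A degrees to (360 - A) degrees, which sends a reading of T minutes past 12:00 to (720 - T) minutes past 12:00.
Mirror reads 9:10 = 550 minutes past 12:00.
Actual time: (720 - 550) mod 720 = 170 minutes = 2:50.

Final answer: 2:50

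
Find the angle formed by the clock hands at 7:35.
Hour hand position: 7 x 30 + 35 x 0.5 = 227.5 degrees
Minute hand position: 35 x 6 = 210 degrees
Difference: |227.5 - 210| = 17.5 degrees
The angle between the hands is 17.5 degrees

Final answer: 17.5 degrees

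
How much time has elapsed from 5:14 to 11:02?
From 5:14 to 11:02:
(11 x 60 + 2) - (5 x 60 + 14) = 662 - 314 = 348 minutes
= 5 hours and 48 minutes

Final answer: 5 hours and 48 minutes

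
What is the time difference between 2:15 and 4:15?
From 2:15 to 4:15:
(4 x 60 + 15) - (2 x 60 + 15) = 255 - 135 = 120 minutes
= 2 hours

Final answer: 2 hours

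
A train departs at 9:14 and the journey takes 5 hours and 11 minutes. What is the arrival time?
Starting time: 9:14
Adding 11 minutes to 14 minutes: 14 + 11 = 25 minutes
Adding 5 hours: 9 + 5 = 14 - 12 = 2
Final time: 2:25

Final answer: 2:25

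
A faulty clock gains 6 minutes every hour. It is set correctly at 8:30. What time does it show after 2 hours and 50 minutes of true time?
For every 60 true minutes, the faulty clock advances 60 + 6 = 66 minutes.
True elapsed: 2 hours and 50 minutes = 170 minutes.
Faulty clock advances: 170 x 66/60 = 187 minutes (drift: 17 minutes ahead).
Shown time: 8:30 + 187 minutes = 11:37.

Final answer: 11:37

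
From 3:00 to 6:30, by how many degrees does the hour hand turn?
The hour hand moves 0.5 degrees per minute.
Time elapsed: 6:30 - 3:00 = 210 minutes
Angular displacement: 210 x 0.5 = 105 degrees

Final answer: 105 degrees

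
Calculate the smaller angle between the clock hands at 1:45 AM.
Hour hand position: 1 x 30 + 45 x 0.5 = 52.5 degrees
Minute hand position: 45 x 6 = 270 degrees
Difference: |52.5 - 270| = 217.5 degrees
Since 217.5 > 180, the smaller angle is 360 - 217.5 = 142.5 degrees

Final answer: 142.5 degrees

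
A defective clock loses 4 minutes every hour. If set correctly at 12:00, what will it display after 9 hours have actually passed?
For every 60 true minutes, the faulty clock advances 60 - 4 = 56 minutes.
True elapsed: 9 hours = 540 minutes.
Faulty clock advances: 540 x 56/60 = 504 minutes (drift: 36 minutes behind).
Shown time: 12:00 + 504 minutes = 8:24.

Final answer: 8:24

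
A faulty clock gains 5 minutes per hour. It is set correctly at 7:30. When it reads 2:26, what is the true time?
For every 60 true minutes, the faulty clock advances 65 minutes, so 1 faulty-clock minute corresponds to 60/65 true minutes.
From 7:30 to 2:26 on the faulty dial is 416 minutes.
True elapsed: 416 x 60/65 = 384 minutes = 6 hours and 24 minutes.
True time: 7:30 + 6 hours and 24 minutes = 1:54.

Final answer: 1:54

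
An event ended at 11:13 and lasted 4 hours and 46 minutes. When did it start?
Starting time: 11:13 = 673 total minutes past 12:00
Subtracting: 4 hours and 46 minutes = 286 minutes
673 - 286 = 387 minutes
= 6 hours and 27 minutes past 12:00 = 6:27

Final answer: 6:27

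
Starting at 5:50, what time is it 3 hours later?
Starting time: 5:50
Adding 0 minutes to 50 minutes: 50 + 0 = 50 minutes
Adding 3 hours: 5 + 3 = 8
Final time: 8:50

Final answer: 8:50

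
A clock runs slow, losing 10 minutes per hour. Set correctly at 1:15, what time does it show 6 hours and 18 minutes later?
For every 60 true minutes, the faulty clock advances 60 - 10 = 50 minutes.
True elapsed: 6 hours and 18 minutes = 378 minutes.
Faulty clock advances: 378 x 50/60 = 315 minutes (drift: 63 minutes behind).
Shown time: 1:15 + 315 minutes = 6:30.

Final answer: 6:30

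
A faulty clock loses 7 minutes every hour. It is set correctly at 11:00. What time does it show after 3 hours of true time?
For every 60 true minutes, the faulty clock advances 60 - 7 = 53 minutes.
True elapsed: 3 hours = 180 minutes.
Faulty clock advances: 180 x 53/60 = 159 minutes (drift: 21 minutes behind).
Shown time: 11:00 + 159 minutes = 1:39.

Final answer: 1:39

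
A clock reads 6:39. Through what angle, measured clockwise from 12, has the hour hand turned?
The hour hand moves 30 degrees per hour and 0.5 degrees per minute.
At 6:39: (6) x 30 + 39 x 0.5 = 180 + 19.5 = 199.5 degrees

Final answer: 199.5 degrees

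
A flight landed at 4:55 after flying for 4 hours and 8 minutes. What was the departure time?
Starting time: 4:55 = 295 total minutes past 12:00
Subtracting: 4 hours and 8 minutes = 248 minutes
295 - 248 = 47 minutes
= 47 minutes past 12:00 = 12:47

Final answer: 12:47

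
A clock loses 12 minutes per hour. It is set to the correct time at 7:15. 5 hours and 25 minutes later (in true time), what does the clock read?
For every 60 true minutes, the faulty clock advances 60 - 12 = 48 minutes.
True elapsed: 5 hours and 25 minutes = 325 minutes.
Faulty clock advances: 325 x 48/60 = 260 minutes (drift: 65 minutes behind).
Shown time: 7:15 + 260 minutes = 11:35.

Final answer: 11:35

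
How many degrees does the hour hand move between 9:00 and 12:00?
The hour hand moves 0.5 degrees per minute.
Time elapsed: 12:00 - 9:00 = 180 minutes
Angular displacement: 180 x 0.5 = 90 degrees

Final answer: 90 degrees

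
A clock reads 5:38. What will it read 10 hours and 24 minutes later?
Starting time: 5:38
Adding 24 minutes to 38 minutes: 38 + 24 = 62 minutes = 1 hour and 2 minutes
Adding 10 hours: 5 + 10 + 1 (carry) = 16 - 12 = 4
Final time: 4:02

Final answer: 4:02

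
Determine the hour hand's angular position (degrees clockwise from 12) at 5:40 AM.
The hour hand moves 30 degrees per hour and 0.5 degrees per minute.
At 5:40: (5) x 30 + 40 x 0.5 = 150 + 20 = 170 degrees

Final answer: 170 degrees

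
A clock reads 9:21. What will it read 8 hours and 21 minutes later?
Starting time: 9:21
Adding 21 minutes to 21 minutes: 21 + 21 = 42 minutes
Adding 8 hours: 9 + 8 = 17 - 12 = 5
Final time: 5:42

Final answer: 5:42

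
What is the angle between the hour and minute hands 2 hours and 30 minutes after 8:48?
First find the time 2 hours and 30 minutes after 8:48.
Total minutes: 8 x 60 + 48 + 2 x 60 + 30 = 678.
678 mod 720 = 678 minutes = 11:18.
Now compute the angle at 11:18:
Hour hand: 11 x 30 + 18 x 0.5 = 339 degrees
Minute hand: 18 x 6 = 108 degrees
Difference: |339 - 108| = 231 degrees
Smaller angle: 360 - 231 = 129 degrees

Final answer: 129 degrees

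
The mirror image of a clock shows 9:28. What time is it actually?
Reflection across the vertical (12-6) axis maps a hand at angle A degrees to (360 - A) degrees, which sends a reading of T minutes past 12:00 to (720 - T) minutes past 12:00.
Mirror reads 9:28 = 568 minutes past 12:00.
Actual time: (720 - 568) mod 720 = 152 minutes = 2:32.

Final answer: 2:32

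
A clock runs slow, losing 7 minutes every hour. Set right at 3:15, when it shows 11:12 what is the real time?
For every 60 true minutes, the faulty clock advances 53 minutes, so 1 faulty-clock minute corresponds to 60/53 true minutes.
From 3:15 to 11:12 on the faulty dial is 477 minutes.
True elapsed: 477 x 60/53 = 540 minutes = 9 hours.
True time: 3:15 + 9 hours = 12:15.

Final answer: 12:15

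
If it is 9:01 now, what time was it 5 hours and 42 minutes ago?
Starting time: 9:01 = 541 total minutes past 12:00
Subtracting: 5 hours and 42 minutes = 342 minutes
541 - 342 = 199 minutes
= 3 hours and 19 minutes past 12:00 = 3:19

Final answer: 3:19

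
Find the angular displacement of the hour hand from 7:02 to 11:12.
The hour hand moves 0.5 degrees per minute.
Time elapsed: 11:12 - 7:02 = 250 minutes
Angular displacement: 250 x 0.5 = 125 degrees

Final answer: 125 degrees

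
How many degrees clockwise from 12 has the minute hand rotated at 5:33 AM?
The minute hand moves 6 degrees per minute.
At 5:33: 33 x 6 = 198 degrees

Final answer: 198 degrees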